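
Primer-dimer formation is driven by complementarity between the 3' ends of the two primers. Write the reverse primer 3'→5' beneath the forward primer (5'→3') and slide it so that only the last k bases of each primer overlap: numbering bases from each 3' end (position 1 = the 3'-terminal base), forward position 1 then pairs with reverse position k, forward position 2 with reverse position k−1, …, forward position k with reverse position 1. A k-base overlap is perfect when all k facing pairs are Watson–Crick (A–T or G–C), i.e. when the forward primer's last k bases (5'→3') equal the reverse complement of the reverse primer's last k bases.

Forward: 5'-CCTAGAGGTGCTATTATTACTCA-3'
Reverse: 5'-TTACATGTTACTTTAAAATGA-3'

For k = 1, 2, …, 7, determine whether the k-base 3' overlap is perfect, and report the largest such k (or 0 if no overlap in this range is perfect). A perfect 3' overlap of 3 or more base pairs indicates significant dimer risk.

Longest perfect overlap: 3 complementary base pairs; significant dimer risk (threshold 3).

Last 7 bases (5'→3') — forward …TTACTCA, reverse …AAAATGA.
Reverse complement of the reverse primer's last 7 bases: TCATTTT; its first k bases are the reverse complement of the reverse primer's last k bases, so a perfect k-base overlap needs the forward primer's last k bases to equal them.
Comparing (forward last k vs required): k=1: A vs T ✗; k=2: CA vs TC ✗; k=3: TCA vs TCA ✓; k=4: CTCA vs TCAT ✗; k=5: ACTCA vs TCATT ✗; k=6: TACTCA vs TCATTT ✗; k=7: TTACTCA vs TCATTTT ✗.
Only k = 3 is perfect, so the longest perfect 3' overlap is 3.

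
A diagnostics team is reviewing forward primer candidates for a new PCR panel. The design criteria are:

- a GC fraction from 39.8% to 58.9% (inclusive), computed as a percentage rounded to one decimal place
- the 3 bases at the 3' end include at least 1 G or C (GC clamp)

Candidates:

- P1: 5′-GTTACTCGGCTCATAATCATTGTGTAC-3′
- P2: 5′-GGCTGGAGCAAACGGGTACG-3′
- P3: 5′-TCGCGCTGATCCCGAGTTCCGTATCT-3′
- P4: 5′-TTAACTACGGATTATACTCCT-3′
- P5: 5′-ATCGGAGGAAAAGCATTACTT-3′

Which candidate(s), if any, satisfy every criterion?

P1 and P3.

P1 (27 nt, A=6 T=10 G=5 C=6): GC 11/27 = 40.7% ✓; 3' end TAC has 1 G/C ✓ — passes.
P2 (20 nt, A=5 T=2 G=9 C=4): GC 13/20 = 65.0%, outside 39.8–58.9% ✗; 3' end ACG has 2 G/C ✓ — fails.
P3 (26 nt, A=3 T=8 G=6 C=9): GC 15/26 = 57.7% ✓; 3' end TCT has 1 G/C ✓ — passes.
P4 (21 nt, A=6 T=8 G=2 C=5): GC 7/21 = 33.3%, outside 39.8–58.9% ✗; 3' end CCT has 2 G/C ✓ — fails.
P5 (21 nt, A=8 T=5 G=5 C=3): GC 8/21 = 38.1%, outside 39.8–58.9% ✗; 3' end CTT has 1 G/C ✓ — fails.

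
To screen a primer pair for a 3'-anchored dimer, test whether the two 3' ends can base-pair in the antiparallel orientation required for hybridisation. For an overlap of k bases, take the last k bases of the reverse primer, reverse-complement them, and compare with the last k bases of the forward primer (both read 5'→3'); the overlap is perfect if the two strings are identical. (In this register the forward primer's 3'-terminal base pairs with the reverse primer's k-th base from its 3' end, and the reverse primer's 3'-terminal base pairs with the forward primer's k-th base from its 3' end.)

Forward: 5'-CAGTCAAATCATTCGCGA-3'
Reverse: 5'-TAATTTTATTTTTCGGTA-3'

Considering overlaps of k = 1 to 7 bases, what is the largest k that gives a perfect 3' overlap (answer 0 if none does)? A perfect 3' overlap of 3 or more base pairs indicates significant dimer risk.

Longest perfect overlap: 0 complementary base pairs; below the dimer-risk threshold (threshold 3).

Last 7 bases (5'→3') — forward …TTCGCGA, reverse …TTCGGTA.
Reverse complement of the reverse primer's last 7 bases: TACCGAA; its first k bases are the reverse complement of the reverse primer's last k bases, so a perfect k-base overlap needs the forward primer's last k bases to equal them.
Comparing (forward last k vs required): k=1: A vs T ✗; k=2: GA vs TA ✗; k=3: CGA vs TAC ✗; k=4: GCGA vs TACC ✗; k=5: CGCGA vs TACCG ✗; k=6: TCGCGA vs TACCGA ✗; k=7: TTCGCGA vs TACCGAA ✗.
No overlap length from 1 to 7 is perfect, so the longest perfect 3' overlap is 0.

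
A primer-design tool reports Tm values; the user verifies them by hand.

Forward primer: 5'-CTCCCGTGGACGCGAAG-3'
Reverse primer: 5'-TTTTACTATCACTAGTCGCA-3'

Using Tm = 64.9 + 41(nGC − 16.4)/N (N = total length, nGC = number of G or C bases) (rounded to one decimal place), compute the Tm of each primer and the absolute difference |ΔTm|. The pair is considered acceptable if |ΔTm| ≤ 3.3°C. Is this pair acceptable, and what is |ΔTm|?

|ΔTm| = 8.7°C; the pair is not acceptable.

Forward: G+C = 12, N = 17 → Tm = 64.9 + 41·(12 − 16.4)/17 = 54.3°C.
Reverse: G+C = 7, N = 20 → Tm = 64.9 + 41·(7 − 16.4)/20 = 45.6°C.
|ΔTm| = |54.3 − 45.6| = 8.7°C, > 3.3°C.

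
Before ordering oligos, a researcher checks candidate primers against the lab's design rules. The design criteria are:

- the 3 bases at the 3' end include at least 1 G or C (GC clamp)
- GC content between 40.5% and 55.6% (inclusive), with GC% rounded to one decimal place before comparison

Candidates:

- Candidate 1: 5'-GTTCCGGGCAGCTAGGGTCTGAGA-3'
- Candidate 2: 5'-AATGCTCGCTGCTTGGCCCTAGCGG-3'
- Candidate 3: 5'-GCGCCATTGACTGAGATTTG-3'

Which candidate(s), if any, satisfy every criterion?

Candidate 3 only.

Candidate 1 (24 nt, A=4 T=5 G=10 C=5): 3' end AGA has 1 G/C ✓; GC 15/24 = 62.5%, outside 40.5–55.6% ✗ — fails.
Candidate 2 (25 nt, A=3 T=6 G=8 C=8): 3' end CGG has 3 G/C ✓; GC 16/25 = 64.0%, outside 40.5–55.6% ✗ — fails.
Candidate 3 (20 nt, A=4 T=6 G=6 C=4): 3' end TTG has 1 G/C ✓; GC 10/20 = 50.0% ✓ — passes.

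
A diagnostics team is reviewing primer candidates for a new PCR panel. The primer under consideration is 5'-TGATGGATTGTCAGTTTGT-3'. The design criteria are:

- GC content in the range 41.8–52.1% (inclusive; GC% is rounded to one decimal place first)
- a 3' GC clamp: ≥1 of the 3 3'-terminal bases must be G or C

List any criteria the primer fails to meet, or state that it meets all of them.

Base counts: A=3, T=9, G=6, C=1 (length 19).
GC content: GC 7/19 = 36.8%, outside 41.8–52.1% ✗
GC clamp: 3' end TGT has 1 G/C ✓

Fails: GC content.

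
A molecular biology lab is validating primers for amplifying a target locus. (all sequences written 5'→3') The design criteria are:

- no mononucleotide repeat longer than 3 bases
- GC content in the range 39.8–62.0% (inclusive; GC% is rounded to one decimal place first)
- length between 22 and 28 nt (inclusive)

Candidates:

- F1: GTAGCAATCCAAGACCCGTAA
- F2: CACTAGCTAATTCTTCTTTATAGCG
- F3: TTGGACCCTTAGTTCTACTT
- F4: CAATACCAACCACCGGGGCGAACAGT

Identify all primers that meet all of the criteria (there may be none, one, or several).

F1 (21 nt, A=8 T=3 G=4 C=6): longest run = 3 ✓; GC 10/21 = 47.6% ✓; length 21, outside 22–28 ✗ — fails.
F2 (25 nt, A=6 T=10 G=3 C=6): longest run = 3 ✓; GC 9/25 = 36.0%, outside 39.8–62.0% ✗; length 25 ✓ — fails.
F3 (20 nt, A=3 T=9 G=3 C=5): longest run = 3 ✓; GC 8/20 = 40.0% ✓; length 20, outside 22–28 ✗ — fails.
F4 (26 nt, A=9 T=2 G=6 C=9): longest run = 4, exceeds 3 ✗; GC 15/26 = 57.7% ✓; length 26 ✓ — fails.

None of the candidates satisfy all criteria.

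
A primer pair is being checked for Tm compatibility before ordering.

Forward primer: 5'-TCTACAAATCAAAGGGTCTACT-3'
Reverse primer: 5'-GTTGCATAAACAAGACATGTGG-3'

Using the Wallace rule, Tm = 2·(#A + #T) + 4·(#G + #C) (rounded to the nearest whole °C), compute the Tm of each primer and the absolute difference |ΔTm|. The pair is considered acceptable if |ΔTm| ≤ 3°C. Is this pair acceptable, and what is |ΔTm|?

|ΔTm| = 2°C; the pair is acceptable.

Forward: A=8 T=6 G=3 C=5 → Tm = 2·14 + 4·8 = 60°C.
Reverse: A=8 T=5 G=6 C=3 → Tm = 2·13 + 4·9 = 62°C.
|ΔTm| = |60 − 62| = 2°C, ≤ 3°C.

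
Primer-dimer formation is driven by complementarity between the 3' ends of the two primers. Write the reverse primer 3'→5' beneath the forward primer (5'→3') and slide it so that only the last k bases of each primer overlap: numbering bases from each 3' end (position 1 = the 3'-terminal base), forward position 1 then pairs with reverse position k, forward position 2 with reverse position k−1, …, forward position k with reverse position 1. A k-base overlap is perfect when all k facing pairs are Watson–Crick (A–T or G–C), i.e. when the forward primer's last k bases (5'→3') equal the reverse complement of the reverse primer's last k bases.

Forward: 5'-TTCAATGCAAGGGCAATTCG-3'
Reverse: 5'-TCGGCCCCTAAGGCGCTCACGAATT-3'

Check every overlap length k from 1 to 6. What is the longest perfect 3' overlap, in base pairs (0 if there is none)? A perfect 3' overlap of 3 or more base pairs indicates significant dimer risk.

Last 6 bases (5'→3') — forward …AATTCG, reverse …CGAATT.
Reverse complement of the reverse primer's last 6 bases: AATTCG; its first k bases are the reverse complement of the reverse primer's last k bases, so a perfect k-base overlap needs the forward primer's last k bases to equal them.
Comparing (forward last k vs required): k=1: G vs A ✗; k=2: CG vs AA ✗; k=3: TCG vs AAT ✗; k=4: TTCG vs AATT ✗; k=5: ATTCG vs AATTC ✗; k=6: AATTCG vs AATTCG ✓.
Only k = 6 is perfect, so the longest perfect 3' overlap is 6.

Longest perfect overlap: 6 complementary base pairs; significant dimer risk (threshold 3).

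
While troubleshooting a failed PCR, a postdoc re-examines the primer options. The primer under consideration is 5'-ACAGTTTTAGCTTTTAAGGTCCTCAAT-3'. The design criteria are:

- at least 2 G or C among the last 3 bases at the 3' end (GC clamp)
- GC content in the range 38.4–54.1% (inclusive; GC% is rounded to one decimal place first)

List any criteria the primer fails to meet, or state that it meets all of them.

Base counts: A=7, T=11, G=4, C=5 (length 27).
GC clamp: 3' end AAT has 0 G/C, need ≥2 ✗
GC content: GC 9/27 = 33.3%, outside 38.4–54.1% ✗

Fails: GC clamp, GC content.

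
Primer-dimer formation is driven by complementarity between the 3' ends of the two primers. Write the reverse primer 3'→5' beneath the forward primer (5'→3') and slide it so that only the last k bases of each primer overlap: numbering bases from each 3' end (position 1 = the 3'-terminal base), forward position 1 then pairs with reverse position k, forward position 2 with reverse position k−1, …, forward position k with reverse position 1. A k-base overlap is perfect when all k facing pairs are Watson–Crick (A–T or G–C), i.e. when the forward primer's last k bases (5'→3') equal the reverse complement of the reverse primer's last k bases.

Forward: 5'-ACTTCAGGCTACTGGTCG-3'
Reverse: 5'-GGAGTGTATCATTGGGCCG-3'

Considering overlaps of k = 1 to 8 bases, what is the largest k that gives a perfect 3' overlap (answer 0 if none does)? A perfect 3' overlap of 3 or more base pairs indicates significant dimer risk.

Last 8 bases (5'→3') — forward …ACTGGTCG, reverse …TTGGGCCG.
Reverse complement of the reverse primer's last 8 bases: CGGCCCAA; its first k bases are the reverse complement of the reverse primer's last k bases, so a perfect k-base overlap needs the forward primer's last k bases to equal them.
Comparing (forward last k vs required): k=1: G vs C ✗; k=2: CG vs CG ✓; k=3: TCG vs CGG ✗; k=4: GTCG vs CGGC ✗; k=5: GGTCG vs CGGCC ✗; k=6: TGGTCG vs CGGCCC ✗; k=7: CTGGTCG vs CGGCCCA ✗; k=8: ACTGGTCG vs CGGCCCAA ✗.
Only k = 2 is perfect, so the longest perfect 3' overlap is 2.

Longest perfect overlap: 2 complementary base pairs; below the dimer-risk threshold (threshold 3).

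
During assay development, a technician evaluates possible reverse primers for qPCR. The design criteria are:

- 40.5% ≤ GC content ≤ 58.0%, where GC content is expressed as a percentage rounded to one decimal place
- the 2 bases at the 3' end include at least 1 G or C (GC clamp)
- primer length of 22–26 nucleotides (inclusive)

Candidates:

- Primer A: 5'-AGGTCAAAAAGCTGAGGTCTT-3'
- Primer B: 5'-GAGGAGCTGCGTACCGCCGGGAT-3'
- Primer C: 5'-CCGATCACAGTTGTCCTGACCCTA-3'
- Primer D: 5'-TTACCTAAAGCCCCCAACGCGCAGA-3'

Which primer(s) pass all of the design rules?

Primer D only.

Primer A (21 nt, A=7 T=5 G=6 C=3): GC 9/21 = 42.9% ✓; 3' end TT has 0 G/C, need ≥1 ✗; length 21, outside 22–26 ✗ — fails.
Primer B (23 nt, A=4 T=3 G=10 C=6): GC 16/23 = 69.6%, outside 40.5–58.0% ✗; 3' end AT has 0 G/C, need ≥1 ✗; length 23 ✓ — fails.
Primer C (24 nt, A=5 T=6 G=4 C=9): GC 13/24 = 54.2% ✓; 3' end TA has 0 G/C, need ≥1 ✗; length 24 ✓ — fails.
Primer D (25 nt, A=8 T=3 G=4 C=10): GC 14/25 = 56.0% ✓; 3' end GA has 1 G/C ✓; length 25 ✓ — passes.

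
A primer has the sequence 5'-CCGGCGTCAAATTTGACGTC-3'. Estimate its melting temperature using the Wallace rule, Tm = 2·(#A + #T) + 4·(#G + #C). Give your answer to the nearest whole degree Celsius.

62°C

Base counts: A=4, T=5, G=5, C=6 (length 20).
Tm = 2·(4+5) + 4·(5+6) = 2·9 + 4·11 = 18 + 44 = 62°C.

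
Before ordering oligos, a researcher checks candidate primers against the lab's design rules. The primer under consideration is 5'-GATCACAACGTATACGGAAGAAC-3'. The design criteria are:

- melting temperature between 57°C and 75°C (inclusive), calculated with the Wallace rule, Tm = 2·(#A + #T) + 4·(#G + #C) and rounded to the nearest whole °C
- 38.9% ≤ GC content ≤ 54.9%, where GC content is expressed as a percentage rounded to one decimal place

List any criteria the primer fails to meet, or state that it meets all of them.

Meets all criteria.

Base counts: A=10, T=3, G=5, C=5 (length 23).
Tm: Tm = 2·13 + 4·10 = 66°C ✓
GC content: GC 10/23 = 43.5% ✓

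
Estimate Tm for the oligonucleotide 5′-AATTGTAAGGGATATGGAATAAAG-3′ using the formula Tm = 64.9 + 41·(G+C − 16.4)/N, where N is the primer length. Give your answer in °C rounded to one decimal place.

Base counts: A=11, T=6, G=7, C=0; G+C = 7, N = 24.
Tm = 64.9 + 41·(7 − 16.4)/24 = 64.9 + -385.40/24 = 48.8°C.

48.8°C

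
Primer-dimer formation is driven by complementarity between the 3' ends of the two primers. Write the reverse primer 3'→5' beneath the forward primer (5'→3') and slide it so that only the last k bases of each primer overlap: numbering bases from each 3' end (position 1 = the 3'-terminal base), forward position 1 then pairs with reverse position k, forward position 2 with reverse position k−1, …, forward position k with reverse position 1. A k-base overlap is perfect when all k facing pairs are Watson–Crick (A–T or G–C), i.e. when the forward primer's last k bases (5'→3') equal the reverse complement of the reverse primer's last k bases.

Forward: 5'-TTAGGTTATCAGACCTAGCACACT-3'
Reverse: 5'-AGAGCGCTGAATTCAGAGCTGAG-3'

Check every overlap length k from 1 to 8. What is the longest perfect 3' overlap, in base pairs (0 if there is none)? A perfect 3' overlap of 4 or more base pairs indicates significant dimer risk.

Longest perfect overlap: 2 complementary base pairs; below the dimer-risk threshold (threshold 4).

Last 8 bases (5'→3') — forward …AGCACACT, reverse …GAGCTGAG.
Reverse complement of the reverse primer's last 8 bases: CTCAGCTC; its first k bases are the reverse complement of the reverse primer's last k bases, so a perfect k-base overlap needs the forward primer's last k bases to equal them.
Comparing (forward last k vs required): k=1: T vs C ✗; k=2: CT vs CT ✓; k=3: ACT vs CTC ✗; k=4: CACT vs CTCA ✗; k=5: ACACT vs CTCAG ✗; k=6: CACACT vs CTCAGC ✗; k=7: GCACACT vs CTCAGCT ✗; k=8: AGCACACT vs CTCAGCTC ✗.
Only k = 2 is perfect, so the longest perfect 3' overlap is 2.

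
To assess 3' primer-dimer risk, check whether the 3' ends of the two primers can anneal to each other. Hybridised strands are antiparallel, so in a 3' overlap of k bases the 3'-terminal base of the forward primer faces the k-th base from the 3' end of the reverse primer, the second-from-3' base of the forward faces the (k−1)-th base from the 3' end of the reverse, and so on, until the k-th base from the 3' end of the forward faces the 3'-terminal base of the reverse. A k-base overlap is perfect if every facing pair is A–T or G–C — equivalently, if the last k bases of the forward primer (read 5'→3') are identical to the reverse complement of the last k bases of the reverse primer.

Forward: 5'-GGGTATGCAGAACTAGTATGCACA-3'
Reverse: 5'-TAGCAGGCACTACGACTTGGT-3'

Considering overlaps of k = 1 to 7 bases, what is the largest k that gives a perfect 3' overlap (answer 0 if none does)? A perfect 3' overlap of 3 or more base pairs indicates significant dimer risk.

Longest perfect overlap: 1 complementary base pair; below the dimer-risk threshold (threshold 3).

Last 7 bases (5'→3') — forward …ATGCACA, reverse …ACTTGGT.
Reverse complement of the reverse primer's last 7 bases: ACCAAGT; its first k bases are the reverse complement of the reverse primer's last k bases, so a perfect k-base overlap needs the forward primer's last k bases to equal them.
Comparing (forward last k vs required): k=1: A vs A ✓; k=2: CA vs AC ✗; k=3: ACA vs ACC ✗; k=4: CACA vs ACCA ✗; k=5: GCACA vs ACCAA ✗; k=6: TGCACA vs ACCAAG ✗; k=7: ATGCACA vs ACCAAGT ✗.
Only k = 1 is perfect, so the longest perfect 3' overlap is 1.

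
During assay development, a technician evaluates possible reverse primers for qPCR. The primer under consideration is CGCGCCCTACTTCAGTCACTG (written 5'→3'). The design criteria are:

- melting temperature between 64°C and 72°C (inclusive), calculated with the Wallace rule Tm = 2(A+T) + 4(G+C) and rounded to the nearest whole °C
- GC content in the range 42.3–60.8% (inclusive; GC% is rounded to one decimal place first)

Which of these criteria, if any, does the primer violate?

Base counts: A=3, T=5, G=4, C=9 (length 21).
Tm: Tm = 2·8 + 4·13 = 68°C ✓
GC content: GC 13/21 = 61.9%, outside 42.3–60.8% ✗

Fails: GC content.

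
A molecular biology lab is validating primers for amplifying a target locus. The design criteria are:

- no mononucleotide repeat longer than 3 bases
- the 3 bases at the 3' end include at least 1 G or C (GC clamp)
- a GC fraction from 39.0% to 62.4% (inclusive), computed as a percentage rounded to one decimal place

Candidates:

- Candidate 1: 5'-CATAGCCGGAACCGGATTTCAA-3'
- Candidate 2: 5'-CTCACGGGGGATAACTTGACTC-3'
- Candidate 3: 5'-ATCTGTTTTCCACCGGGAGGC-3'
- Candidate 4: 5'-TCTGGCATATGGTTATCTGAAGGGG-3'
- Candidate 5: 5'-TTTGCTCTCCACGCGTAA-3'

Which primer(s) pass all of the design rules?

Candidate 1 only.

Candidate 1 (22 nt, A=7 T=4 G=5 C=6): longest run = 3 ✓; 3' end CAA has 1 G/C ✓; GC 11/22 = 50.0% ✓ — passes.
Candidate 2 (22 nt, A=5 T=5 G=6 C=6): longest run = 5, exceeds 3 ✗; 3' end CTC has 2 G/C ✓; GC 12/22 = 54.5% ✓ — fails.
Candidate 3 (21 nt, A=3 T=6 G=6 C=6): longest run = 4, exceeds 3 ✗; 3' end GGC has 3 G/C ✓; GC 12/21 = 57.1% ✓ — fails.
Candidate 4 (25 nt, A=5 T=8 G=9 C=3): longest run = 4, exceeds 3 ✗; 3' end GGG has 3 G/C ✓; GC 12/25 = 48.0% ✓ — fails.
Candidate 5 (18 nt, A=3 T=6 G=3 C=6): longest run = 3 ✓; 3' end TAA has 0 G/C, need ≥1 ✗; GC 9/18 = 50.0% ✓ — fails.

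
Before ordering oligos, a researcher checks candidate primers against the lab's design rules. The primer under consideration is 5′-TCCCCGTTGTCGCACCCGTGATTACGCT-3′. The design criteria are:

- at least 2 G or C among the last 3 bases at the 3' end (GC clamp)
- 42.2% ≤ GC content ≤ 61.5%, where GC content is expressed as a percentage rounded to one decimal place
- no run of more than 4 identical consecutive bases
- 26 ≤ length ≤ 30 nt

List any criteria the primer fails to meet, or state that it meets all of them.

Meets all criteria.

Base counts: A=3, T=8, G=6, C=11 (length 28).
GC clamp: 3' end GCT has 2 G/C ✓
GC content: GC 17/28 = 60.7% ✓
homopolymer run: longest run = 4 ✓
length: length 28 ✓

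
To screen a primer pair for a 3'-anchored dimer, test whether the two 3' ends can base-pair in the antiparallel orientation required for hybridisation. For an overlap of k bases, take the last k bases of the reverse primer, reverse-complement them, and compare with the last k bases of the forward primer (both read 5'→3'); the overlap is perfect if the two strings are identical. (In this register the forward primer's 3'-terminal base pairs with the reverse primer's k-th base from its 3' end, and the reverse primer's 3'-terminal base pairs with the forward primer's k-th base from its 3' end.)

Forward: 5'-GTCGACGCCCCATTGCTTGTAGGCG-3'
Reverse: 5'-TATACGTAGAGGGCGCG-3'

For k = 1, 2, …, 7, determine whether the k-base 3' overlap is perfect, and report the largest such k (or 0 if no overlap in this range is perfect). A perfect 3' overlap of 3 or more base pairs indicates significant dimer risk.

Last 7 bases (5'→3') — forward …GTAGGCG, reverse …GGGCGCG.
Reverse complement of the reverse primer's last 7 bases: CGCGCCC; its first k bases are the reverse complement of the reverse primer's last k bases, so a perfect k-base overlap needs the forward primer's last k bases to equal them.
Comparing (forward last k vs required): k=1: G vs C ✗; k=2: CG vs CG ✓; k=3: GCG vs CGC ✗; k=4: GGCG vs CGCG ✗; k=5: AGGCG vs CGCGC ✗; k=6: TAGGCG vs CGCGCC ✗; k=7: GTAGGCG vs CGCGCCC ✗.
Only k = 2 is perfect, so the longest perfect 3' overlap is 2.

Longest perfect overlap: 2 complementary base pairs; below the dimer-risk threshold (threshold 3).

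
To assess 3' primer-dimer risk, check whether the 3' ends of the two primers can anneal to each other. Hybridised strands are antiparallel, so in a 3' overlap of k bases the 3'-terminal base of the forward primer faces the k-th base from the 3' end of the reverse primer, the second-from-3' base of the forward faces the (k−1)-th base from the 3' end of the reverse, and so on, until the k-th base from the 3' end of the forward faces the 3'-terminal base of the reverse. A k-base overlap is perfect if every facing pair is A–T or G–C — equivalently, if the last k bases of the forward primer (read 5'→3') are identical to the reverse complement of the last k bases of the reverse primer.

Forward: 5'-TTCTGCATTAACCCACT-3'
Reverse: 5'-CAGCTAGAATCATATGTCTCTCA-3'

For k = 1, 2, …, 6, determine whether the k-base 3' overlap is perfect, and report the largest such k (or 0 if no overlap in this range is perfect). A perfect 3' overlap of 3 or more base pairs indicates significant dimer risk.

Longest perfect overlap: 1 complementary base pair; below the dimer-risk threshold (threshold 3).

Last 6 bases (5'→3') — forward …CCCACT, reverse …CTCTCA.
Reverse complement of the reverse primer's last 6 bases: TGAGAG; its first k bases are the reverse complement of the reverse primer's last k bases, so a perfect k-base overlap needs the forward primer's last k bases to equal them.
Comparing (forward last k vs required): k=1: T vs T ✓; k=2: CT vs TG ✗; k=3: ACT vs TGA ✗; k=4: CACT vs TGAG ✗; k=5: CCACT vs TGAGA ✗; k=6: CCCACT vs TGAGAG ✗.
Only k = 1 is perfect, so the longest perfect 3' overlap is 1.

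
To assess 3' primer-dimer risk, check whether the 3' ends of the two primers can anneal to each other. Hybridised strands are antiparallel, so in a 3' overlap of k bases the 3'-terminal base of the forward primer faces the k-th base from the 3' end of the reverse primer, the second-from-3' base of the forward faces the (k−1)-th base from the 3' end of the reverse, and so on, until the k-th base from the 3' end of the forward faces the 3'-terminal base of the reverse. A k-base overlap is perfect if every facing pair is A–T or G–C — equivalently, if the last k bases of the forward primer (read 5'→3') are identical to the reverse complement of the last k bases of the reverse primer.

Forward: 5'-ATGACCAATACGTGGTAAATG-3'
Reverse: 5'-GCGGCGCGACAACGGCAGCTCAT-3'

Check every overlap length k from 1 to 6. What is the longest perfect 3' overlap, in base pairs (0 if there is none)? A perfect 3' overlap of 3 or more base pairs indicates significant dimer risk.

Longest perfect overlap: 3 complementary base pairs; significant dimer risk (threshold 3).

Last 6 bases (5'→3') — forward …TAAATG, reverse …GCTCAT.
Reverse complement of the reverse primer's last 6 bases: ATGAGC; its first k bases are the reverse complement of the reverse primer's last k bases, so a perfect k-base overlap needs the forward primer's last k bases to equal them.
Comparing (forward last k vs required): k=1: G vs A ✗; k=2: TG vs AT ✗; k=3: ATG vs ATG ✓; k=4: AATG vs ATGA ✗; k=5: AAATG vs ATGAG ✗; k=6: TAAATG vs ATGAGC ✗.
Only k = 3 is perfect, so the longest perfect 3' overlap is 3.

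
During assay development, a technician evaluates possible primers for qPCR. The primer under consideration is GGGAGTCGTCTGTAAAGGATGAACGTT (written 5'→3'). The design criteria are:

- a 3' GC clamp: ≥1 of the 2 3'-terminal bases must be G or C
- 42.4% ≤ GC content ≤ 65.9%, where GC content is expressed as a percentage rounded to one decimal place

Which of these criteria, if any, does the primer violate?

Base counts: A=7, T=7, G=10, C=3 (length 27).
GC clamp: 3' end TT has 0 G/C, need ≥1 ✗
GC content: GC 13/27 = 48.1% ✓

Fails: GC clamp.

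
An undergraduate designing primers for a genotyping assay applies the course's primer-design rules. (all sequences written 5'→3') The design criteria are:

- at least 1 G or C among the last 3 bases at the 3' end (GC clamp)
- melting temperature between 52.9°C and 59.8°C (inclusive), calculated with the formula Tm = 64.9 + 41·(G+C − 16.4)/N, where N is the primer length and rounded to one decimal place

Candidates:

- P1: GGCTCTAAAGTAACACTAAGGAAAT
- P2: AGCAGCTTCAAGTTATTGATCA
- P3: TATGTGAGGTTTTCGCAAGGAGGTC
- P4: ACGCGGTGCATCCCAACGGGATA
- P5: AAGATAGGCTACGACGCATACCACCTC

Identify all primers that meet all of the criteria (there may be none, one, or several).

P3 only.

P1 (25 nt, A=11 T=5 G=5 C=4): 3' end AAT has 0 G/C, need ≥1 ✗; Tm = 64.9 + 41·(9 − 16.4)/25 = 52.8°C, outside 52.9–59.8°C ✗ — fails.
P2 (22 nt, A=7 T=7 G=4 C=4): 3' end TCA has 1 G/C ✓; Tm = 64.9 + 41·(8 − 16.4)/22 = 49.2°C, outside 52.9–59.8°C ✗ — fails.
P3 (25 nt, A=5 T=8 G=9 C=3): 3' end GTC has 2 G/C ✓; Tm = 64.9 + 41·(12 − 16.4)/25 = 57.7°C ✓ — passes.
P4 (23 nt, A=6 T=3 G=7 C=7): 3' end ATA has 0 G/C, need ≥1 ✗; Tm = 64.9 + 41·(14 − 16.4)/23 = 60.6°C, outside 52.9–59.8°C ✗ — fails.
P5 (27 nt, A=9 T=4 G=5 C=9): 3' end CTC has 2 G/C ✓; Tm = 64.9 + 41·(14 − 16.4)/27 = 61.3°C, outside 52.9–59.8°C ✗ — fails.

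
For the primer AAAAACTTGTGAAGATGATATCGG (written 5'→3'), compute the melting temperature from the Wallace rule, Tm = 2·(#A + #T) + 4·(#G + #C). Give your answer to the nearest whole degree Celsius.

Base counts: A=10, T=6, G=6, C=2 (length 24).
Tm = 2·(10+6) + 4·(6+2) = 2·16 + 4·8 = 32 + 32 = 64°C.

64°C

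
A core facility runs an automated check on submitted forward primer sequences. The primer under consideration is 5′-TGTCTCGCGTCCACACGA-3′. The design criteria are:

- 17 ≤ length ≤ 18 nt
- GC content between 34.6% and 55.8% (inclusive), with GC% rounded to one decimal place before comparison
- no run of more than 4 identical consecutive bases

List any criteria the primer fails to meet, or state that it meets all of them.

Base counts: A=3, T=4, G=4, C=7 (length 18).
length: length 18 ✓
GC content: GC 11/18 = 61.1%, outside 34.6–55.8% ✗
homopolymer run: longest run = 2 ✓

Fails: GC content.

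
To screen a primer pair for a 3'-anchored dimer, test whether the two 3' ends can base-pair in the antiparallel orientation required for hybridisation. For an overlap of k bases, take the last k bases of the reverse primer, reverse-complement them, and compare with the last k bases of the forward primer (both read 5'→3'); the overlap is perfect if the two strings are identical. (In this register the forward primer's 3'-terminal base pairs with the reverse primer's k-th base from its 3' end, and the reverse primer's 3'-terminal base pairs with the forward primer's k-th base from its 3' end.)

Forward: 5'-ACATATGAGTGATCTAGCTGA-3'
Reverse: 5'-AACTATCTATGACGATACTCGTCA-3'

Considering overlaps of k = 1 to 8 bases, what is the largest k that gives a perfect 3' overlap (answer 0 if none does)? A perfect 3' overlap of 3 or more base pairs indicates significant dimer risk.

Last 8 bases (5'→3') — forward …CTAGCTGA, reverse …ACTCGTCA.
Reverse complement of the reverse primer's last 8 bases: TGACGAGT; its first k bases are the reverse complement of the reverse primer's last k bases, so a perfect k-base overlap needs the forward primer's last k bases to equal them.
Comparing (forward last k vs required): k=1: A vs T ✗; k=2: GA vs TG ✗; k=3: TGA vs TGA ✓; k=4: CTGA vs TGAC ✗; k=5: GCTGA vs TGACG ✗; k=6: AGCTGA vs TGACGA ✗; k=7: TAGCTGA vs TGACGAG ✗; k=8: CTAGCTGA vs TGACGAGT ✗.
Only k = 3 is perfect, so the longest perfect 3' overlap is 3.

Longest perfect overlap: 3 complementary base pairs; significant dimer risk (threshold 3).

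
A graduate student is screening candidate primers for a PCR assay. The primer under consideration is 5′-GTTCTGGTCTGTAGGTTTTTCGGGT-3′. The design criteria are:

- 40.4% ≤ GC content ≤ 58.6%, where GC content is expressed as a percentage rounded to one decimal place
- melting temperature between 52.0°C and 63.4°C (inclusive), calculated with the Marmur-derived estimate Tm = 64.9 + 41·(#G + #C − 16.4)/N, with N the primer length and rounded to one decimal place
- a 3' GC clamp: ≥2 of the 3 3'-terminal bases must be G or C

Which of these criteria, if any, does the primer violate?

Base counts: A=1, T=12, G=9, C=3 (length 25).
GC content: GC 12/25 = 48.0% ✓
Tm: Tm = 64.9 + 41·(12 − 16.4)/25 = 57.7°C ✓
GC clamp: 3' end GGT has 2 G/C ✓

Meets all criteria.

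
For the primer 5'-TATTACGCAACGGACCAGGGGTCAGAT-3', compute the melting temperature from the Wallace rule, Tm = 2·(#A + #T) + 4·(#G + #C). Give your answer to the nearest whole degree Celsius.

Base counts: A=8, T=5, G=8, C=6 (length 27).
Tm = 2·(8+5) + 4·(8+6) = 2·13 + 4·14 = 26 + 56 = 82°C.

82°C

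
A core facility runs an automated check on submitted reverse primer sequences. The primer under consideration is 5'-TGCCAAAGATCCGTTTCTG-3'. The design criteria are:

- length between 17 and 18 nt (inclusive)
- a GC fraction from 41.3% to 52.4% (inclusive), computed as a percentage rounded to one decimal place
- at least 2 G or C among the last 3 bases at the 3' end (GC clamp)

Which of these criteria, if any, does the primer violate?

Fails: length.

Base counts: A=4, T=6, G=4, C=5 (length 19).
length: length 19, outside 17–18 ✗
GC content: GC 9/19 = 47.4% ✓
GC clamp: 3' end CTG has 2 G/C ✓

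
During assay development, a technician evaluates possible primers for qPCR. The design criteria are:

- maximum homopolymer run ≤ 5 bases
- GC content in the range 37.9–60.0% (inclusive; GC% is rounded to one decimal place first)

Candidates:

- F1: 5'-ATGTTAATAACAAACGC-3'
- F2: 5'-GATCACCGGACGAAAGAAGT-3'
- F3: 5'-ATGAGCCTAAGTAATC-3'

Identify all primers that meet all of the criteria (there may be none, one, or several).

F2 only.

F1 (17 nt, A=8 T=4 G=2 C=3): longest run = 3 ✓; GC 5/17 = 29.4%, outside 37.9–60.0% ✗ — fails.
F2 (20 nt, A=8 T=2 G=6 C=4): longest run = 3 ✓; GC 10/20 = 50.0% ✓ — passes.
F3 (16 nt, A=6 T=4 G=3 C=3): longest run = 2 ✓; GC 6/16 = 37.5%, outside 37.9–60.0% ✗ — fails.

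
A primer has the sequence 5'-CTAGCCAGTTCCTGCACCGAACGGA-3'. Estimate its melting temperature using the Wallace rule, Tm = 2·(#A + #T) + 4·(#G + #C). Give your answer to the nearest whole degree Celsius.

80°C

Base counts: A=6, T=4, G=6, C=9 (length 25).
Tm = 2·(6+4) + 4·(6+9) = 2·10 + 4·15 = 20 + 60 = 80°C.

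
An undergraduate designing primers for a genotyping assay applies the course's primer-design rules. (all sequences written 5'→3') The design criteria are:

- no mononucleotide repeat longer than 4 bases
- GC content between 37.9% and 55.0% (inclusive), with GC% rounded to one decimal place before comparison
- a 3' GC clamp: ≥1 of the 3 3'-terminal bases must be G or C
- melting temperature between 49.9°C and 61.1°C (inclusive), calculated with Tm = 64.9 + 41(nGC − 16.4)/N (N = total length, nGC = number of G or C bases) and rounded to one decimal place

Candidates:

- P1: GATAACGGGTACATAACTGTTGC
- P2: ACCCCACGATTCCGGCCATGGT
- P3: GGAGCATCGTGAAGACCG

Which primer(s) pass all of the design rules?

P1 only.

P1 (23 nt, A=7 T=6 G=6 C=4): longest run = 3 ✓; GC 10/23 = 43.5% ✓; 3' end TGC has 2 G/C ✓; Tm = 64.9 + 41·(10 − 16.4)/23 = 53.5°C ✓ — passes.
P2 (22 nt, A=4 T=4 G=5 C=9): longest run = 4 ✓; GC 14/22 = 63.6%, outside 37.9–55.0% ✗; 3' end GGT has 2 G/C ✓; Tm = 64.9 + 41·(14 − 16.4)/22 = 60.4°C ✓ — fails.
P3 (18 nt, A=5 T=2 G=7 C=4): longest run = 2 ✓; GC 11/18 = 61.1%, outside 37.9–55.0% ✗; 3' end CCG has 3 G/C ✓; Tm = 64.9 + 41·(11 − 16.4)/18 = 52.6°C ✓ — fails.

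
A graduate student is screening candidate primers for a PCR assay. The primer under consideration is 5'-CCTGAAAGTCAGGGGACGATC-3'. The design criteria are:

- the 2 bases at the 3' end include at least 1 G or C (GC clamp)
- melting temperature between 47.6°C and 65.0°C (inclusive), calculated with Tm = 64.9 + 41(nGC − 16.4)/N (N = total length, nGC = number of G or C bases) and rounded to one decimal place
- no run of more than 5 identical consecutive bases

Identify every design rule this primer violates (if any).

Meets all criteria.

Base counts: A=6, T=3, G=7, C=5 (length 21).
GC clamp: 3' end TC has 1 G/C ✓
Tm: Tm = 64.9 + 41·(12 − 16.4)/21 = 56.3°C ✓
homopolymer run: longest run = 4 ✓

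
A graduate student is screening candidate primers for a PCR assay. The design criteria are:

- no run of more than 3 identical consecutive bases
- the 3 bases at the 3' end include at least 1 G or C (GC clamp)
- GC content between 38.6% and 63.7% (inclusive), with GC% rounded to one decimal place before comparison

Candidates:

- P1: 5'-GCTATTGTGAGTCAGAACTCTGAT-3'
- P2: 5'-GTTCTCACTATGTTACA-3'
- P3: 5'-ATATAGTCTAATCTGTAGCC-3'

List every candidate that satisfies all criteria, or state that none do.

P1 only.

P1 (24 nt, A=6 T=8 G=6 C=4): longest run = 2 ✓; 3' end GAT has 1 G/C ✓; GC 10/24 = 41.7% ✓ — passes.
P2 (17 nt, A=4 T=7 G=2 C=4): longest run = 2 ✓; 3' end ACA has 1 G/C ✓; GC 6/17 = 35.3%, outside 38.6–63.7% ✗ — fails.
P3 (20 nt, A=6 T=7 G=3 C=4): longest run = 2 ✓; 3' end GCC has 3 G/C ✓; GC 7/20 = 35.0%, outside 38.6–63.7% ✗ — fails.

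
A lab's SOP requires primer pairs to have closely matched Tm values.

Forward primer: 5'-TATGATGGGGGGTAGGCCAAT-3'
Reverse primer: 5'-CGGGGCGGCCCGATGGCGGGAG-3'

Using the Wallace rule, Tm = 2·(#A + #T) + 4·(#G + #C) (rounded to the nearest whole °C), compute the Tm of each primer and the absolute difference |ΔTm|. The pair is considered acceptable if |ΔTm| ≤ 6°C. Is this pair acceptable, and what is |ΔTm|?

Forward: A=5 T=5 G=9 C=2 → Tm = 2·10 + 4·11 = 64°C.
Reverse: A=2 T=1 G=13 C=6 → Tm = 2·3 + 4·19 = 82°C.
|ΔTm| = |64 − 82| = 18°C, > 6°C.

|ΔTm| = 18°C; the pair is not acceptable.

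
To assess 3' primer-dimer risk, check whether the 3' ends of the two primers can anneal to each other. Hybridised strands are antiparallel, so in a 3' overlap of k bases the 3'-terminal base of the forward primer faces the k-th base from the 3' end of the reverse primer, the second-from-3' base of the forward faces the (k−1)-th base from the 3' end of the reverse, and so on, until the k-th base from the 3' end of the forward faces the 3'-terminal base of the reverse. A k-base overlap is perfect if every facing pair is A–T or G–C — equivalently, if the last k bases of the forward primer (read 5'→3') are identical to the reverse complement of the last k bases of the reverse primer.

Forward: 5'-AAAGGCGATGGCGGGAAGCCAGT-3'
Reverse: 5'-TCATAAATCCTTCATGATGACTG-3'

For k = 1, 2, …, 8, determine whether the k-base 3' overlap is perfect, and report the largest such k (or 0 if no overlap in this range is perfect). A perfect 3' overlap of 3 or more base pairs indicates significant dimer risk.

Last 8 bases (5'→3') — forward …AAGCCAGT, reverse …GATGACTG.
Reverse complement of the reverse primer's last 8 bases: CAGTCATC; its first k bases are the reverse complement of the reverse primer's last k bases, so a perfect k-base overlap needs the forward primer's last k bases to equal them.
Comparing (forward last k vs required): k=1: T vs C ✗; k=2: GT vs CA ✗; k=3: AGT vs CAG ✗; k=4: CAGT vs CAGT ✓; k=5: CCAGT vs CAGTC ✗; k=6: GCCAGT vs CAGTCA ✗; k=7: AGCCAGT vs CAGTCAT ✗; k=8: AAGCCAGT vs CAGTCATC ✗.
Only k = 4 is perfect, so the longest perfect 3' overlap is 4.

Longest perfect overlap: 4 complementary base pairs; significant dimer risk (threshold 3).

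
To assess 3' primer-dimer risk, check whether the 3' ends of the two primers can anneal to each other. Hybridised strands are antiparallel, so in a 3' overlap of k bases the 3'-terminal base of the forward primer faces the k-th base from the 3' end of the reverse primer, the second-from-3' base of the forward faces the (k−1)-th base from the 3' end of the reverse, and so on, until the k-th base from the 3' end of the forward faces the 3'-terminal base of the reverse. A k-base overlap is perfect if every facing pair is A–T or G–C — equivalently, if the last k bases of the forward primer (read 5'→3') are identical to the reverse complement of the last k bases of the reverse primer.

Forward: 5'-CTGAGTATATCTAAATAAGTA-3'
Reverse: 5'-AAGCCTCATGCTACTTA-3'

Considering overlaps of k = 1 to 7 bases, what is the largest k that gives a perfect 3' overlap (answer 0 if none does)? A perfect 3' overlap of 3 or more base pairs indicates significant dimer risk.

Last 7 bases (5'→3') — forward …ATAAGTA, reverse …CTACTTA.
Reverse complement of the reverse primer's last 7 bases: TAAGTAG; its first k bases are the reverse complement of the reverse primer's last k bases, so a perfect k-base overlap needs the forward primer's last k bases to equal them.
Comparing (forward last k vs required): k=1: A vs T ✗; k=2: TA vs TA ✓; k=3: GTA vs TAA ✗; k=4: AGTA vs TAAG ✗; k=5: AAGTA vs TAAGT ✗; k=6: TAAGTA vs TAAGTA ✓; k=7: ATAAGTA vs TAAGTAG ✗.
Perfect overlaps at k = 2, 6; the largest is 6.

Longest perfect overlap: 6 complementary base pairs; significant dimer risk (threshold 3).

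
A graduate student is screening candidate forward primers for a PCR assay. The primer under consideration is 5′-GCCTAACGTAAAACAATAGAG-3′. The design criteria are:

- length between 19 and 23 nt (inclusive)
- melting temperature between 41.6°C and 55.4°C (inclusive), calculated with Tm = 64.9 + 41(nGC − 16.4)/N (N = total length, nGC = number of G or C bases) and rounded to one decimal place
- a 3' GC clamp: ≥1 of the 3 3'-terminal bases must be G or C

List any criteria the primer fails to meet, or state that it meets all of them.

Base counts: A=10, T=3, G=4, C=4 (length 21).
length: length 21 ✓
Tm: Tm = 64.9 + 41·(8 − 16.4)/21 = 48.5°C ✓
GC clamp: 3' end GAG has 2 G/C ✓

Meets all criteria.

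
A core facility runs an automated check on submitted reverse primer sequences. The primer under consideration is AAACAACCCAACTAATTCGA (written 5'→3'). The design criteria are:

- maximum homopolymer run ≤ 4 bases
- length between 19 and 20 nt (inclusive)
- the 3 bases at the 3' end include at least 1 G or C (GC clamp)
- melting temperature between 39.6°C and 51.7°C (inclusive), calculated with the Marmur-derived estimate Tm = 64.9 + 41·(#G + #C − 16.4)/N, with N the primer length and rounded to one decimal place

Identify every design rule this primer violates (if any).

Base counts: A=10, T=3, G=1, C=6 (length 20).
homopolymer run: longest run = 3 ✓
length: length 20 ✓
GC clamp: 3' end CGA has 2 G/C ✓
Tm: Tm = 64.9 + 41·(7 − 16.4)/20 = 45.6°C ✓

Meets all criteria.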